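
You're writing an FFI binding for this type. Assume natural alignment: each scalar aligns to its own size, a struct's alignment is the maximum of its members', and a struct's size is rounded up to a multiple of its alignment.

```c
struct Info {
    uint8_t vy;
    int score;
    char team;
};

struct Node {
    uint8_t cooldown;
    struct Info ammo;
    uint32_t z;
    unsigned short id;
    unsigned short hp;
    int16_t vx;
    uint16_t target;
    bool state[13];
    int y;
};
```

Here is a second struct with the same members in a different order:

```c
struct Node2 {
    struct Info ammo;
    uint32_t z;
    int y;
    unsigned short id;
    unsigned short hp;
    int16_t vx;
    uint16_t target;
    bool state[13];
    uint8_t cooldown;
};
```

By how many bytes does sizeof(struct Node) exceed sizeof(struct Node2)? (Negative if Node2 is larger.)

4

Info: @0: vy [1B, align 1] → 1; +3 pad (align 4); @4: score [4B, align 4] → 8; @8: team [1B, align 1] → 9; +3 tail pad (align 4); size 12, align 4
@0: cooldown [1B, align 1] → 1
+3 pad (align 4)
@4: ammo [12B, align 4] → 16
@16: z [4B, align 4] → 20
@20: id [2B, align 2] → 22
@22: hp [2B, align 2] → 24
@24: vx [2B, align 2] → 26
@26: target [2B, align 2] → 28
@28: state [13B, align 1] → 41
+3 pad (align 4)
@44: y [4B, align 4] → 48
size 48, align 4
— Node2 —
@0: ammo [12B, align 4] → 12
@12: z [4B, align 4] → 16
@16: y [4B, align 4] → 20
@20: id [2B, align 2] → 22
@22: hp [2B, align 2] → 24
@24: vx [2B, align 2] → 26
@26: target [2B, align 2] → 28
@28: state [13B, align 1] → 41
@41: cooldown [1B, align 1] → 42
+2 tail pad (align 4)
size 44, align 4
48 − 44 = 4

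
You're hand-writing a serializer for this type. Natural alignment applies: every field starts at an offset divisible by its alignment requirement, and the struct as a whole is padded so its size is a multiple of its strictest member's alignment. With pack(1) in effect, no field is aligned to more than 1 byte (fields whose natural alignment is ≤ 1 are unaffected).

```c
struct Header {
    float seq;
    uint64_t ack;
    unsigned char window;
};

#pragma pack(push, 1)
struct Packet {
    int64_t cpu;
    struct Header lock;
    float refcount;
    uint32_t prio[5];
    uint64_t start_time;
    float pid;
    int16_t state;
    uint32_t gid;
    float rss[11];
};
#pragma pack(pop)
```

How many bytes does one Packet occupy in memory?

Header: 0..4  seq  (4B, 4-aligned); 4..8  -- padding (4B); 8..16  ack  (8B, 8-aligned); 16..17  window  (1B, 1-aligned); 17..24  -- tail padding (7B); sizeof = 24, alignof = 8
0..8  cpu  (8B, 1-aligned)
8..32  lock  (24B, 1-aligned)
32..36  refcount  (4B, 1-aligned)
36..56  prio  (20B, 1-aligned)
56..64  start_time  (8B, 1-aligned)
64..68  pid  (4B, 1-aligned)
68..70  state  (2B, 1-aligned)
70..74  gid  (4B, 1-aligned)
74..118  rss  (44B, 1-aligned)
sizeof = 118, alignof = 1

118 bytes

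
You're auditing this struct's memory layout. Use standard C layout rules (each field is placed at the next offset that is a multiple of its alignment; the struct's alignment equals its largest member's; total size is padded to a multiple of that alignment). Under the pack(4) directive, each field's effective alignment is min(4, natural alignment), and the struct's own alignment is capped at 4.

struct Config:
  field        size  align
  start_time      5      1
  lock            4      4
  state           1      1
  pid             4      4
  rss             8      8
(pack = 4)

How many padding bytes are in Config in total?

6

start_time at 0 (size 5, align 1) → ends 5
pad 3 to align 4 for lock
lock at 8 (size 4, align 4) → ends 12
state at 12 (size 1, align 1) → ends 13
pad 3 to align 4 for pid
pid at 16 (size 4, align 4) → ends 20
rss at 20 (size 8, align 4) → ends 28
total 28 bytes, alignment 4
data bytes 22, size 28 → padding 6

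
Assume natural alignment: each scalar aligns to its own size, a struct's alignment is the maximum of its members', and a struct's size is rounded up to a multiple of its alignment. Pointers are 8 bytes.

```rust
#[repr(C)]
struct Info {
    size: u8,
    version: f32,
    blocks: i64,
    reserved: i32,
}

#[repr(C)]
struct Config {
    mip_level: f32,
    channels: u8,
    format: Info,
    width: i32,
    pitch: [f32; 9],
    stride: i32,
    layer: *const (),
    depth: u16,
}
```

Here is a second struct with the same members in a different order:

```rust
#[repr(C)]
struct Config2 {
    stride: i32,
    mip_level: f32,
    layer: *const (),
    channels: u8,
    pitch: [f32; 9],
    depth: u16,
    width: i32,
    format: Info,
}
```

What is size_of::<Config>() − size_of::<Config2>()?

8

Info: @0: size [1B, align 1] → 1; +3 pad (align 4); @4: version [4B, align 4] → 8; @8: blocks [8B, align 8] → 16; @16: reserved [4B, align 4] → 20; +4 tail pad (align 8); size 24, align 8
@0: mip_level [4B, align 4] → 4
@4: channels [1B, align 1] → 5
+3 pad (align 8)
@8: format [24B, align 8] → 32
@32: width [4B, align 4] → 36
@36: pitch [36B, align 4] → 72
@72: stride [4B, align 4] → 76
+4 pad (align 8)
@80: layer [8B, align 8] → 88
@88: depth [2B, align 2] → 90
+6 tail pad (align 8)
size 96, align 8
— Config2 —
@0: stride [4B, align 4] → 4
@4: mip_level [4B, align 4] → 8
@8: layer [8B, align 8] → 16
@16: channels [1B, align 1] → 17
+3 pad (align 4)
@20: pitch [36B, align 4] → 56
@56: depth [2B, align 2] → 58
+2 pad (align 4)
@60: width [4B, align 4] → 64
@64: format [24B, align 8] → 88
size 88, align 8
96 − 88 = 8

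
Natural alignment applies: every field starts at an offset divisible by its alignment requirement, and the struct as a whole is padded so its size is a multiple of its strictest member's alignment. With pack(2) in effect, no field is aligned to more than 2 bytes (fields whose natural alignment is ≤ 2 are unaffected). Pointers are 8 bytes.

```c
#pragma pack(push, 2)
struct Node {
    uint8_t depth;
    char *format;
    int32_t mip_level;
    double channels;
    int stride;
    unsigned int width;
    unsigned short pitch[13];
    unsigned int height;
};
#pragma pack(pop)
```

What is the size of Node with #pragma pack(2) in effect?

60

0..1  depth  (1B, 1-aligned)
1..2  -- padding (1B)
2..10  format  (8B, 2-aligned)
10..14  mip_level  (4B, 2-aligned)
14..22  channels  (8B, 2-aligned)
22..26  stride  (4B, 2-aligned)
26..30  width  (4B, 2-aligned)
30..56  pitch  (26B, 2-aligned)
56..60  height  (4B, 2-aligned)
sizeof = 60, alignof = 2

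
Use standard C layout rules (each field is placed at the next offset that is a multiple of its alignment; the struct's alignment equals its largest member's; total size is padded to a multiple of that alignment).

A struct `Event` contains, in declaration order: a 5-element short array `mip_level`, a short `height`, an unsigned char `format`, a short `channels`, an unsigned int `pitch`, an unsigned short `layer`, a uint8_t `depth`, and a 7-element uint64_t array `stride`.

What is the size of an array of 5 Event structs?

400

mip_level at 0 (size 10, align 2) → ends 10
height at 10 (size 2, align 2) → ends 12
format at 12 (size 1, align 1) → ends 13
pad 1 to align 2 for channels
channels at 14 (size 2, align 2) → ends 16
pitch at 16 (size 4, align 4) → ends 20
layer at 20 (size 2, align 2) → ends 22
depth at 22 (size 1, align 1) → ends 23
pad 1 to align 8 for stride
stride at 24 (size 56, align 8) → ends 80
total 80 bytes, alignment 8
array of 5: 5 × 80 = 400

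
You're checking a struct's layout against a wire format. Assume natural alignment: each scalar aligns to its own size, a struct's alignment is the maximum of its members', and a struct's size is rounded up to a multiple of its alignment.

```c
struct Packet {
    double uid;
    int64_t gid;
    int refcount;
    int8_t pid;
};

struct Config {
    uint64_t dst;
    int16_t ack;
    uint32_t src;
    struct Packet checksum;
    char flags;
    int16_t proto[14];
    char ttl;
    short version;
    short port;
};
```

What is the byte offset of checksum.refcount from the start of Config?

Packet: @0: uid [8B, align 8] → 8; @8: gid [8B, align 8] → 16; @16: refcount [4B, align 4] → 20; @20: pid [1B, align 1] → 21; +3 tail pad (align 8); size 24, align 8
@0: dst [8B, align 8] → 8
@8: ack [2B, align 2] → 10
+2 pad (align 4)
@12: src [4B, align 4] → 16
@16: checksum [24B, align 8] → 40
within Packet: refcount at 16
16 + 16 = 32

32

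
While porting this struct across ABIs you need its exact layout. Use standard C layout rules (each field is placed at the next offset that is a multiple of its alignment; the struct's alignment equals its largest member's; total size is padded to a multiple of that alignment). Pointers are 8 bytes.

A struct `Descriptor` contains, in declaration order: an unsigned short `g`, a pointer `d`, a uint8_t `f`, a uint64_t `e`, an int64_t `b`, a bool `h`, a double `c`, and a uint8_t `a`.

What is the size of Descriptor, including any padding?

0..2  g  (2B, 2-aligned)
2..8  -- padding (6B)
8..16  d  (8B, 8-aligned)
16..17  f  (1B, 1-aligned)
17..24  -- padding (7B)
24..32  e  (8B, 8-aligned)
32..40  b  (8B, 8-aligned)
40..41  h  (1B, 1-aligned)
41..48  -- padding (7B)
48..56  c  (8B, 8-aligned)
56..57  a  (1B, 1-aligned)
57..64  -- tail padding (7B)
sizeof = 64, alignof = 8

64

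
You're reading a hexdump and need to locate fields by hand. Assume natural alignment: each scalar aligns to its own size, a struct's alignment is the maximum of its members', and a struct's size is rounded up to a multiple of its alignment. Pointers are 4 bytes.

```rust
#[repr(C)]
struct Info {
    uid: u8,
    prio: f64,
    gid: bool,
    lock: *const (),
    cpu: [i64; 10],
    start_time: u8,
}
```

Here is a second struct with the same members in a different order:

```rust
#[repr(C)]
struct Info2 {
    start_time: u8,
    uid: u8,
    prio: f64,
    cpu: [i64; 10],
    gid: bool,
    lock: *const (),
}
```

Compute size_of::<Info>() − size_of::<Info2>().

@0: uid [1B, align 1] → 1
+7 pad (align 8)
@8: prio [8B, align 8] → 16
@16: gid [1B, align 1] → 17
+3 pad (align 4)
@20: lock [4B, align 4] → 24
@24: cpu [80B, align 8] → 104
@104: start_time [1B, align 1] → 105
+7 tail pad (align 8)
size 112, align 8
— Info2 —
@0: start_time [1B, align 1] → 1
@1: uid [1B, align 1] → 2
+6 pad (align 8)
@8: prio [8B, align 8] → 16
@16: cpu [80B, align 8] → 96
@96: gid [1B, align 1] → 97
+3 pad (align 4)
@100: lock [4B, align 4] → 104
size 104, align 8
112 − 104 = 8

8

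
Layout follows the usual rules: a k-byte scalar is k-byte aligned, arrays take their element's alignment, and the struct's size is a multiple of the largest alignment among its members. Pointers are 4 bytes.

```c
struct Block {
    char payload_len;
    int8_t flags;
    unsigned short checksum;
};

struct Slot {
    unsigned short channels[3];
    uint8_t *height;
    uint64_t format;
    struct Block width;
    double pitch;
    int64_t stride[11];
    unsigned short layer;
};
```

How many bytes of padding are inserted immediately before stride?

Block: 0..1  payload_len  (1B, 1-aligned); 1..2  flags  (1B, 1-aligned); 2..4  checksum  (2B, 2-aligned); sizeof = 4, alignof = 2
0..6  channels  (6B, 2-aligned)
6..8  -- padding (2B)
8..12  height  (4B, 4-aligned)
12..16  -- padding (4B)
16..24  format  (8B, 8-aligned)
24..28  width  (4B, 2-aligned)
28..32  -- padding (4B)
32..40  pitch  (8B, 8-aligned)
40..128  stride  (88B, 8-aligned)

0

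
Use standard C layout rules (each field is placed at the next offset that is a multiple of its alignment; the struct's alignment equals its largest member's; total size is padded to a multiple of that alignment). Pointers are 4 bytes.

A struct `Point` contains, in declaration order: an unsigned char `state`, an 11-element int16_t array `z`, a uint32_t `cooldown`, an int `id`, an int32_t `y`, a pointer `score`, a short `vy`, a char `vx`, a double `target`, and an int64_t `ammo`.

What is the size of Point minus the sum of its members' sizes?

state at 0 (size 1, align 1) → ends 1
pad 1 to align 2 for z
z at 2 (size 22, align 2) → ends 24
cooldown at 24 (size 4, align 4) → ends 28
id at 28 (size 4, align 4) → ends 32
y at 32 (size 4, align 4) → ends 36
score at 36 (size 4, align 4) → ends 40
vy at 40 (size 2, align 2) → ends 42
vx at 42 (size 1, align 1) → ends 43
pad 5 to align 8 for target
target at 48 (size 8, align 8) → ends 56
ammo at 56 (size 8, align 8) → ends 64
total 64 bytes, alignment 8
data bytes 58, size 64 → padding 6

6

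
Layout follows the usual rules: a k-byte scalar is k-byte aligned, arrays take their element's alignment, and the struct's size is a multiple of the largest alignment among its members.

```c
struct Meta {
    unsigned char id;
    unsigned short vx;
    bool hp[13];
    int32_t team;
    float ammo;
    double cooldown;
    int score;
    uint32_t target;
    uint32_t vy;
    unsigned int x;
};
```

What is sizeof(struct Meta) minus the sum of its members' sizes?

8

@0: id [1B, align 1] → 1
+1 pad (align 2)
@2: vx [2B, align 2] → 4
@4: hp [13B, align 1] → 17
+3 pad (align 4)
@20: team [4B, align 4] → 24
@24: ammo [4B, align 4] → 28
+4 pad (align 8)
@32: cooldown [8B, align 8] → 40
@40: score [4B, align 4] → 44
@44: target [4B, align 4] → 48
@48: vy [4B, align 4] → 52
@52: x [4B, align 4] → 56
size 56, align 8
data bytes 48, size 56 → padding 8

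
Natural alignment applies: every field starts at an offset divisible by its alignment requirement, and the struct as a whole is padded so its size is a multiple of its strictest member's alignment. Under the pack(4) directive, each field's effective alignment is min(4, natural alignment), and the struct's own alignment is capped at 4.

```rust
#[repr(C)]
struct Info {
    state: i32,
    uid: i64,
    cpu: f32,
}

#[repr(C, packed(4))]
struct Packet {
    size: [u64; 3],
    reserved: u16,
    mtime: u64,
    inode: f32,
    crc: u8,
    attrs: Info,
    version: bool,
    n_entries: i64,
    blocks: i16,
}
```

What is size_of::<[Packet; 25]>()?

Info: 0..4  state  (4B, 4-aligned); 4..8  -- padding (4B); 8..16  uid  (8B, 8-aligned); 16..20  cpu  (4B, 4-aligned); 20..24  -- tail padding (4B); sizeof = 24, alignof = 8
0..24  size  (24B, 4-aligned)
24..26  reserved  (2B, 2-aligned)
26..28  -- padding (2B)
28..36  mtime  (8B, 4-aligned)
36..40  inode  (4B, 4-aligned)
40..41  crc  (1B, 1-aligned)
41..44  -- padding (3B)
44..68  attrs  (24B, 4-aligned)
68..69  version  (1B, 1-aligned)
69..72  -- padding (3B)
72..80  n_entries  (8B, 4-aligned)
80..82  blocks  (2B, 2-aligned)
82..84  -- tail padding (2B)
sizeof = 84, alignof = 4
array of 25: 25 × 84 = 2100

2100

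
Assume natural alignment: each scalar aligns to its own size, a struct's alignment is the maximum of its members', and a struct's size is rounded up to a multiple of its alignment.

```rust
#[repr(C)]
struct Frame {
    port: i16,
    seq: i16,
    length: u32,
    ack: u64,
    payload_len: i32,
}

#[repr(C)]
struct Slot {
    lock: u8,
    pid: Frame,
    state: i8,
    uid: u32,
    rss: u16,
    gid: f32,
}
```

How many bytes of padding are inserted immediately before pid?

Frame: @0: port [2B, align 2] → 2; @2: seq [2B, align 2] → 4; @4: length [4B, align 4] → 8; @8: ack [8B, align 8] → 16; @16: payload_len [4B, align 4] → 20; +4 tail pad (align 8); size 24, align 8
@0: lock [1B, align 1] → 1
+7 pad (align 8)
@8: pid [24B, align 8] → 32

7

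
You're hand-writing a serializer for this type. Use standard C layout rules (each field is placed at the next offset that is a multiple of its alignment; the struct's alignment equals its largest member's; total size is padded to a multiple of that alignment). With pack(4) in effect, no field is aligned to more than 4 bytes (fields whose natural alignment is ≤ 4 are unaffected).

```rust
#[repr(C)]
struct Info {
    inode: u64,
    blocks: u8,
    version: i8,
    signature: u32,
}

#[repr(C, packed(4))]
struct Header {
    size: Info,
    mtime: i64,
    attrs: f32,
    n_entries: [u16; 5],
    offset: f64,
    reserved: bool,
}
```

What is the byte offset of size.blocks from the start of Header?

Info: inode at 0 (size 8, align 8) → ends 8; blocks at 8 (size 1, align 1) → ends 9; version at 9 (size 1, align 1) → ends 10; pad 2 to align 4 for signature; signature at 12 (size 4, align 4) → ends 16; total 16 bytes, alignment 8
size at 0 (size 16, align 4) → ends 16
within Info: blocks at 8
0 + 8 = 8

8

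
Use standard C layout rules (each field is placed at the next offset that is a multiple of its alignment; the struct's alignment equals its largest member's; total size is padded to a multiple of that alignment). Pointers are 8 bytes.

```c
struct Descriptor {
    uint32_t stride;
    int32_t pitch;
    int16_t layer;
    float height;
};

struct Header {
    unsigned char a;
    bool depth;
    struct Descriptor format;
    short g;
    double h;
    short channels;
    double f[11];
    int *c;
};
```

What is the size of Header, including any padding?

136

Descriptor: stride at 0 (size 4, align 4) → ends 4; pitch at 4 (size 4, align 4) → ends 8; layer at 8 (size 2, align 2) → ends 10; pad 2 to align 4 for height; height at 12 (size 4, align 4) → ends 16; total 16 bytes, alignment 4
a at 0 (size 1, align 1) → ends 1
depth at 1 (size 1, align 1) → ends 2
pad 2 to align 4 for format
format at 4 (size 16, align 4) → ends 20
g at 20 (size 2, align 2) → ends 22
pad 2 to align 8 for h
h at 24 (size 8, align 8) → ends 32
channels at 32 (size 2, align 2) → ends 34
pad 6 to align 8 for f
f at 40 (size 88, align 8) → ends 128
c at 128 (size 8, align 8) → ends 136
total 136 bytes, alignment 8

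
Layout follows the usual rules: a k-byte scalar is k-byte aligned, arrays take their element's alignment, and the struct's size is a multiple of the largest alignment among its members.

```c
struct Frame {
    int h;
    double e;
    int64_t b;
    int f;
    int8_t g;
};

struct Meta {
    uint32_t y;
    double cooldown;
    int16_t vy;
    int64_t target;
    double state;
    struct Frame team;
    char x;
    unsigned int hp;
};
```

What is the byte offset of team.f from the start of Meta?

Frame: h at 0 (size 4, align 4) → ends 4; pad 4 to align 8 for e; e at 8 (size 8, align 8) → ends 16; b at 16 (size 8, align 8) → ends 24; f at 24 (size 4, align 4) → ends 28; g at 28 (size 1, align 1) → ends 29; tail pad 3 to reach multiple of 8; total 32 bytes, alignment 8
y at 0 (size 4, align 4) → ends 4
pad 4 to align 8 for cooldown
cooldown at 8 (size 8, align 8) → ends 16
vy at 16 (size 2, align 2) → ends 18
pad 6 to align 8 for target
target at 24 (size 8, align 8) → ends 32
state at 32 (size 8, align 8) → ends 40
team at 40 (size 32, align 8) → ends 72
within Frame: f at 24
40 + 24 = 64

64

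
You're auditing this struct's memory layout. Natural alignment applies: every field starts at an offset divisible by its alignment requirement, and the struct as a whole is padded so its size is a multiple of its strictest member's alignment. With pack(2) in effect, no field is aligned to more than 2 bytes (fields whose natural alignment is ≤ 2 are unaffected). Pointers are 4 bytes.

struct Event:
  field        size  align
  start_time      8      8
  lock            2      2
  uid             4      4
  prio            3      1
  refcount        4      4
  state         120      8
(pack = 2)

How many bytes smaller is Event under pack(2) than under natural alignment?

natural layout:
  @0: start_time [8B, align 8] → 8
  @8: lock [2B, align 2] → 10
  +2 pad (align 4)
  @12: uid [4B, align 4] → 16
  @16: prio [3B, align 1] → 19
  +1 pad (align 4)
  @20: refcount [4B, align 4] → 24
  @24: state [120B, align 8] → 144
  size 144, align 8
packed(2) layout:
  @0: start_time [8B, align 2] → 8
  @8: lock [2B, align 2] → 10
  @10: uid [4B, align 2] → 14
  @14: prio [3B, align 1] → 17
  +1 pad (align 2)
  @18: refcount [4B, align 2] → 22
  @22: state [120B, align 2] → 142
  size 142, align 2
144 − 142 = 2

2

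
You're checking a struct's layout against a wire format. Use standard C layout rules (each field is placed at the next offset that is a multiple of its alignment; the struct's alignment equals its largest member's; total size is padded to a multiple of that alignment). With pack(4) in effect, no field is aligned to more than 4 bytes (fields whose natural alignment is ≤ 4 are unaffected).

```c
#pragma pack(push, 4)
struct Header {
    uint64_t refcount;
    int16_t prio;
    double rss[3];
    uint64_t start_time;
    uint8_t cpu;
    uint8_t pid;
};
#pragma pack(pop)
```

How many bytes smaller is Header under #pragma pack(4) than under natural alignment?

natural layout:
  0..8  refcount  (8B, 8-aligned)
  8..10  prio  (2B, 2-aligned)
  10..16  -- padding (6B)
  16..40  rss  (24B, 8-aligned)
  40..48  start_time  (8B, 8-aligned)
  48..49  cpu  (1B, 1-aligned)
  49..50  pid  (1B, 1-aligned)
  50..56  -- tail padding (6B)
  sizeof = 56, alignof = 8
packed(4) layout:
  0..8  refcount  (8B, 4-aligned)
  8..10  prio  (2B, 2-aligned)
  10..12  -- padding (2B)
  12..36  rss  (24B, 4-aligned)
  36..44  start_time  (8B, 4-aligned)
  44..45  cpu  (1B, 1-aligned)
  45..46  pid  (1B, 1-aligned)
  46..48  -- tail padding (2B)
  sizeof = 48, alignof = 4
56 − 48 = 8

8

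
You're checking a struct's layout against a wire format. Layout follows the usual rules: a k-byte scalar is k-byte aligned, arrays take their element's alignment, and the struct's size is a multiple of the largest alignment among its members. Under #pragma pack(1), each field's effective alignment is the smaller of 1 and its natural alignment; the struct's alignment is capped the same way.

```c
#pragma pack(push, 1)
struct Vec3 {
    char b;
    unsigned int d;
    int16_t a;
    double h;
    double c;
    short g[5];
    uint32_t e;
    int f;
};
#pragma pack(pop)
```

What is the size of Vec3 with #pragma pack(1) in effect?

b at 0 (size 1, align 1) → ends 1
d at 1 (size 4, align 1) → ends 5
a at 5 (size 2, align 1) → ends 7
h at 7 (size 8, align 1) → ends 15
c at 15 (size 8, align 1) → ends 23
g at 23 (size 10, align 1) → ends 33
e at 33 (size 4, align 1) → ends 37
f at 37 (size 4, align 1) → ends 41
total 41 bytes, alignment 1

41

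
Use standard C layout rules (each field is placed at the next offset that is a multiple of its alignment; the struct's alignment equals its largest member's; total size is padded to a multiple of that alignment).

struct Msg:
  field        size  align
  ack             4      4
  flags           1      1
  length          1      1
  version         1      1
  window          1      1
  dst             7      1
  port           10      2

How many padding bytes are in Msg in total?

3

0..4  ack  (4B, 4-aligned)
4..5  flags  (1B, 1-aligned)
5..6  length  (1B, 1-aligned)
6..7  version  (1B, 1-aligned)
7..8  window  (1B, 1-aligned)
8..15  dst  (7B, 1-aligned)
15..16  -- padding (1B)
16..26  port  (10B, 2-aligned)
26..28  -- tail padding (2B)
sizeof = 28, alignof = 4
data bytes 25, size 28 → padding 3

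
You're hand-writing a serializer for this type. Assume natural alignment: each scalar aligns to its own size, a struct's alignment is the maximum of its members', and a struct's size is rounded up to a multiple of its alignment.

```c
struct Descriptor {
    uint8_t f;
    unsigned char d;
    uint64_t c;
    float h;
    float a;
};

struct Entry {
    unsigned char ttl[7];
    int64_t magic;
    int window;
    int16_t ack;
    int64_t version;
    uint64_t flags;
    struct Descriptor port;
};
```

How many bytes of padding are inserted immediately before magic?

1

Descriptor: 0..1  f  (1B, 1-aligned); 1..2  d  (1B, 1-aligned); 2..8  -- padding (6B); 8..16  c  (8B, 8-aligned); 16..20  h  (4B, 4-aligned); 20..24  a  (4B, 4-aligned); sizeof = 24, alignof = 8
0..7  ttl  (7B, 1-aligned)
7..8  -- padding (1B)
8..16  magic  (8B, 8-aligned)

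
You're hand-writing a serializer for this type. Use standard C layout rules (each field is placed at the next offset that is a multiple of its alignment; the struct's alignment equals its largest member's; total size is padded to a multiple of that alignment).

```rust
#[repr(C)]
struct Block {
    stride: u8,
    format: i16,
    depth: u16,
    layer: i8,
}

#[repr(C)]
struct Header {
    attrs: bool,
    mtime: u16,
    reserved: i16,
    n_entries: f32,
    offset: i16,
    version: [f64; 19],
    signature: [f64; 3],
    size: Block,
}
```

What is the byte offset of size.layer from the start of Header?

Block: 0..1  stride  (1B, 1-aligned); 1..2  -- padding (1B); 2..4  format  (2B, 2-aligned); 4..6  depth  (2B, 2-aligned); 6..7  layer  (1B, 1-aligned); 7..8  -- tail padding (1B); sizeof = 8, alignof = 2
0..1  attrs  (1B, 1-aligned)
1..2  -- padding (1B)
2..4  mtime  (2B, 2-aligned)
4..6  reserved  (2B, 2-aligned)
6..8  -- padding (2B)
8..12  n_entries  (4B, 4-aligned)
12..14  offset  (2B, 2-aligned)
14..16  -- padding (2B)
16..168  version  (152B, 8-aligned)
168..192  signature  (24B, 8-aligned)
192..200  size  (8B, 2-aligned)
within Block: layer at 6
192 + 6 = 198

198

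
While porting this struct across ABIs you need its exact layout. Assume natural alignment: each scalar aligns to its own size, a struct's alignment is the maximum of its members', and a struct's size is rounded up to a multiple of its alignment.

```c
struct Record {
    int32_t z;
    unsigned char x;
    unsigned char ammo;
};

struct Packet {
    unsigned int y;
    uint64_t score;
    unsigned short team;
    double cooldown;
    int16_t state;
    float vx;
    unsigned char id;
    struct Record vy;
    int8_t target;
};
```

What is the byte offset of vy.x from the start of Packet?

48

Record: z at 0 (size 4, align 4) → ends 4; x at 4 (size 1, align 1) → ends 5; ammo at 5 (size 1, align 1) → ends 6; tail pad 2 to reach multiple of 4; total 8 bytes, alignment 4
y at 0 (size 4, align 4) → ends 4
pad 4 to align 8 for score
score at 8 (size 8, align 8) → ends 16
team at 16 (size 2, align 2) → ends 18
pad 6 to align 8 for cooldown
cooldown at 24 (size 8, align 8) → ends 32
state at 32 (size 2, align 2) → ends 34
pad 2 to align 4 for vx
vx at 36 (size 4, align 4) → ends 40
id at 40 (size 1, align 1) → ends 41
pad 3 to align 4 for vy
vy at 44 (size 8, align 4) → ends 52
within Record: x at 4
44 + 4 = 48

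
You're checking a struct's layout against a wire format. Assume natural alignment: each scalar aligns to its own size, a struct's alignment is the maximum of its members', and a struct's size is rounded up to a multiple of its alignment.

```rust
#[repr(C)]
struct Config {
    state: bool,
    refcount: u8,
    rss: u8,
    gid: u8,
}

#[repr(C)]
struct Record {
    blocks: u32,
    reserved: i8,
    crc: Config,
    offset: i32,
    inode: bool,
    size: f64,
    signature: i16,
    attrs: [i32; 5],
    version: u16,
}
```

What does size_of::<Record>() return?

Config: state at 0 (size 1, align 1) → ends 1; refcount at 1 (size 1, align 1) → ends 2; rss at 2 (size 1, align 1) → ends 3; gid at 3 (size 1, align 1) → ends 4; total 4 bytes, alignment 1
blocks at 0 (size 4, align 4) → ends 4
reserved at 4 (size 1, align 1) → ends 5
crc at 5 (size 4, align 1) → ends 9
pad 3 to align 4 for offset
offset at 12 (size 4, align 4) → ends 16
inode at 16 (size 1, align 1) → ends 17
pad 7 to align 8 for size
size at 24 (size 8, align 8) → ends 32
signature at 32 (size 2, align 2) → ends 34
pad 2 to align 4 for attrs
attrs at 36 (size 20, align 4) → ends 56
version at 56 (size 2, align 2) → ends 58
tail pad 6 to reach multiple of 8
total 64 bytes, alignment 8

64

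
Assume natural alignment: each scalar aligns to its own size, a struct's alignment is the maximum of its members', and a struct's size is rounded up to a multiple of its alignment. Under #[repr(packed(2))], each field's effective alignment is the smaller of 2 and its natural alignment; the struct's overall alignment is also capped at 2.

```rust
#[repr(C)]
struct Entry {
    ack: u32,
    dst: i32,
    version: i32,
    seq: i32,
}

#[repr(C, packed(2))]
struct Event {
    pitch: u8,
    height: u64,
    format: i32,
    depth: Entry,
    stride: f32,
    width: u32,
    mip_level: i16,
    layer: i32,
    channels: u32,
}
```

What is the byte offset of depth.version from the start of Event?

Entry: ack at 0 (size 4, align 4) → ends 4; dst at 4 (size 4, align 4) → ends 8; version at 8 (size 4, align 4) → ends 12; seq at 12 (size 4, align 4) → ends 16; total 16 bytes, alignment 4
pitch at 0 (size 1, align 1) → ends 1
pad 1 to align 2 for height
height at 2 (size 8, align 2) → ends 10
format at 10 (size 4, align 2) → ends 14
depth at 14 (size 16, align 2) → ends 30
within Entry: version at 8
14 + 8 = 22

22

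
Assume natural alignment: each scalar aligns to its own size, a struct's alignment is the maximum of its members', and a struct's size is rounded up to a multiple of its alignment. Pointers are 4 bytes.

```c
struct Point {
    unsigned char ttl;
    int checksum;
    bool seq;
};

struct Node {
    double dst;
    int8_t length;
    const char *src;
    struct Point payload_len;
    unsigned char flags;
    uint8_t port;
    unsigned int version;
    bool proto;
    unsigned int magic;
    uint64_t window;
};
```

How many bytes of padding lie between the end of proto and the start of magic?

Point: ttl at 0 (size 1, align 1) → ends 1; pad 3 to align 4 for checksum; checksum at 4 (size 4, align 4) → ends 8; seq at 8 (size 1, align 1) → ends 9; tail pad 3 to reach multiple of 4; total 12 bytes, alignment 4
dst at 0 (size 8, align 8) → ends 8
length at 8 (size 1, align 1) → ends 9
pad 3 to align 4 for src
src at 12 (size 4, align 4) → ends 16
payload_len at 16 (size 12, align 4) → ends 28
flags at 28 (size 1, align 1) → ends 29
port at 29 (size 1, align 1) → ends 30
pad 2 to align 4 for version
version at 32 (size 4, align 4) → ends 36
proto at 36 (size 1, align 1) → ends 37
pad 3 to align 4 for magic
magic at 40 (size 4, align 4) → ends 44

3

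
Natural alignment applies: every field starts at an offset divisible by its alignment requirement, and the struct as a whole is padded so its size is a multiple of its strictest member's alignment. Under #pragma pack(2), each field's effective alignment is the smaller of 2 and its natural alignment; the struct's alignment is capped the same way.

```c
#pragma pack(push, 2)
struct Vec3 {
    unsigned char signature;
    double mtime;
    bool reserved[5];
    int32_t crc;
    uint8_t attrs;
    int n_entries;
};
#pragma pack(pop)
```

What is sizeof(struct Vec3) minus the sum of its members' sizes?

3

@0: signature [1B, align 1] → 1
+1 pad (align 2)
@2: mtime [8B, align 2] → 10
@10: reserved [5B, align 1] → 15
+1 pad (align 2)
@16: crc [4B, align 2] → 20
@20: attrs [1B, align 1] → 21
+1 pad (align 2)
@22: n_entries [4B, align 2] → 26
size 26, align 2
data bytes 23, size 26 → padding 3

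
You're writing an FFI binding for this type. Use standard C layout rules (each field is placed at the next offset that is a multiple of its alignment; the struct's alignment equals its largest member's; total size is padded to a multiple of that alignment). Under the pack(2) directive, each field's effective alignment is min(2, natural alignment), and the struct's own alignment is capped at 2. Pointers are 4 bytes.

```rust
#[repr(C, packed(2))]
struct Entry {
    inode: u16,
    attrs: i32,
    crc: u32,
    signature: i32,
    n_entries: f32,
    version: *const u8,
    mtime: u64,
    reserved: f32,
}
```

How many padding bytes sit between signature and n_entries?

0..2  inode  (2B, 2-aligned)
2..6  attrs  (4B, 2-aligned)
6..10  crc  (4B, 2-aligned)
10..14  signature  (4B, 2-aligned)
14..18  n_entries  (4B, 2-aligned)

0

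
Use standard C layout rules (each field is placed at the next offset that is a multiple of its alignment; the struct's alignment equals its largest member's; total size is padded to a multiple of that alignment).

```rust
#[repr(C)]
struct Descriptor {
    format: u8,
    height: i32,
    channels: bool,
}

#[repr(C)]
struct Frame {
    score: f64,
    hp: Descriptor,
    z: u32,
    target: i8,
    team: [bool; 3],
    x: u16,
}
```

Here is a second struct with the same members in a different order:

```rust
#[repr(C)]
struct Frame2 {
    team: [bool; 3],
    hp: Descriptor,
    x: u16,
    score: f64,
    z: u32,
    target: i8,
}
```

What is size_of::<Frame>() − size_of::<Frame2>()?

-8

Descriptor: @0: format [1B, align 1] → 1; +3 pad (align 4); @4: height [4B, align 4] → 8; @8: channels [1B, align 1] → 9; +3 tail pad (align 4); size 12, align 4
@0: score [8B, align 8] → 8
@8: hp [12B, align 4] → 20
@20: z [4B, align 4] → 24
@24: target [1B, align 1] → 25
@25: team [3B, align 1] → 28
@28: x [2B, align 2] → 30
+2 tail pad (align 8)
size 32, align 8
— Frame2 —
@0: team [3B, align 1] → 3
+1 pad (align 4)
@4: hp [12B, align 4] → 16
@16: x [2B, align 2] → 18
+6 pad (align 8)
@24: score [8B, align 8] → 32
@32: z [4B, align 4] → 36
@36: target [1B, align 1] → 37
+3 tail pad (align 8)
size 40, align 8
32 − 40 = -8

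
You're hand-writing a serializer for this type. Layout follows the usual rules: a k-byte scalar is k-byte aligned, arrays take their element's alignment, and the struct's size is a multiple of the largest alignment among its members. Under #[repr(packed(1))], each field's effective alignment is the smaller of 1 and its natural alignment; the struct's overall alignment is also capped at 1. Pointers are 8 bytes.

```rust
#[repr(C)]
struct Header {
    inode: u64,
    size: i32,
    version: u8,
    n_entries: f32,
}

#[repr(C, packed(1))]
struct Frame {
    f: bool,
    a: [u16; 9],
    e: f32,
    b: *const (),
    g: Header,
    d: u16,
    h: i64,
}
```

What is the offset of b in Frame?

Header: @0: inode [8B, align 8] → 8; @8: size [4B, align 4] → 12; @12: version [1B, align 1] → 13; +3 pad (align 4); @16: n_entries [4B, align 4] → 20; +4 tail pad (align 8); size 24, align 8
@0: f [1B, align 1] → 1
@1: a [18B, align 1] → 19
@19: e [4B, align 1] → 23
@23: b [8B, align 1] → 31

23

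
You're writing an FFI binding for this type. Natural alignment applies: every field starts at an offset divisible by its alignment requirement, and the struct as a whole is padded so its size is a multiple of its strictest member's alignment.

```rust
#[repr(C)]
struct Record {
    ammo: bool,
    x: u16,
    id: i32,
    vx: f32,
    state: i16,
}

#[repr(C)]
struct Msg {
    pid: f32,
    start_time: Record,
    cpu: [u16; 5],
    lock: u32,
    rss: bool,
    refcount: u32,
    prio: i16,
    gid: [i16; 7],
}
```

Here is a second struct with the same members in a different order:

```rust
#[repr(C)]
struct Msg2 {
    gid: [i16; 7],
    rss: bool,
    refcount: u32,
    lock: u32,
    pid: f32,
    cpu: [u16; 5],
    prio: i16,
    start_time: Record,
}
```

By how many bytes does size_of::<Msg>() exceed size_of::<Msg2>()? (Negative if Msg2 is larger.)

Record: @0: ammo [1B, align 1] → 1; +1 pad (align 2); @2: x [2B, align 2] → 4; @4: id [4B, align 4] → 8; @8: vx [4B, align 4] → 12; @12: state [2B, align 2] → 14; +2 tail pad (align 4); size 16, align 4
@0: pid [4B, align 4] → 4
@4: start_time [16B, align 4] → 20
@20: cpu [10B, align 2] → 30
+2 pad (align 4)
@32: lock [4B, align 4] → 36
@36: rss [1B, align 1] → 37
+3 pad (align 4)
@40: refcount [4B, align 4] → 44
@44: prio [2B, align 2] → 46
@46: gid [14B, align 2] → 60
size 60, align 4
— Msg2 —
@0: gid [14B, align 2] → 14
@14: rss [1B, align 1] → 15
+1 pad (align 4)
@16: refcount [4B, align 4] → 20
@20: lock [4B, align 4] → 24
@24: pid [4B, align 4] → 28
@28: cpu [10B, align 2] → 38
@38: prio [2B, align 2] → 40
@40: start_time [16B, align 4] → 56
size 56, align 4
60 − 56 = 4

4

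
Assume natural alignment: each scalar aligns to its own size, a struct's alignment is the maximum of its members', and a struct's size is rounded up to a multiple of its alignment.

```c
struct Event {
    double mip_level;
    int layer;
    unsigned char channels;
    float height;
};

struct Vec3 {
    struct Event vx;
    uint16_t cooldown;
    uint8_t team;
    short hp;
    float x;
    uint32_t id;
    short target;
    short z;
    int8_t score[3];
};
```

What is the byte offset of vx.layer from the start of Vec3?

8

Event: 0..8  mip_level  (8B, 8-aligned); 8..12  layer  (4B, 4-aligned); 12..13  channels  (1B, 1-aligned); 13..16  -- padding (3B); 16..20  height  (4B, 4-aligned); 20..24  -- tail padding (4B); sizeof = 24, alignof = 8
0..24  vx  (24B, 8-aligned)
within Event: layer at 8
0 + 8 = 8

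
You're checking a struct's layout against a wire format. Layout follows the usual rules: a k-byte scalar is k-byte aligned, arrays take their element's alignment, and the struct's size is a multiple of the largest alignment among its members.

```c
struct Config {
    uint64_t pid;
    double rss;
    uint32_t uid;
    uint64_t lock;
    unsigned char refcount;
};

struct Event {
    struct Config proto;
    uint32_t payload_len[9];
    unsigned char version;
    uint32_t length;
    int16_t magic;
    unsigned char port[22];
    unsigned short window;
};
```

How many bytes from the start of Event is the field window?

108

Config: 0..8  pid  (8B, 8-aligned); 8..16  rss  (8B, 8-aligned); 16..20  uid  (4B, 4-aligned); 20..24  -- padding (4B); 24..32  lock  (8B, 8-aligned); 32..33  refcount  (1B, 1-aligned); 33..40  -- tail padding (7B); sizeof = 40, alignof = 8
0..40  proto  (40B, 8-aligned)
40..76  payload_len  (36B, 4-aligned)
76..77  version  (1B, 1-aligned)
77..80  -- padding (3B)
80..84  length  (4B, 4-aligned)
84..86  magic  (2B, 2-aligned)
86..108  port  (22B, 1-aligned)
108..110  window  (2B, 2-aligned)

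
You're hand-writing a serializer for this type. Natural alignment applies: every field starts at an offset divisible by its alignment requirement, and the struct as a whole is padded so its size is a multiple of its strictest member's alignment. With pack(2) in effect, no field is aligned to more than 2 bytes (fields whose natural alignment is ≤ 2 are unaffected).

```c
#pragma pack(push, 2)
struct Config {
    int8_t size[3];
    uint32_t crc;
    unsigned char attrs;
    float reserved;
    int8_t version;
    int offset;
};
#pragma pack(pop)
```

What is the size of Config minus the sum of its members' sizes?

3

@0: size [3B, align 1] → 3
+1 pad (align 2)
@4: crc [4B, align 2] → 8
@8: attrs [1B, align 1] → 9
+1 pad (align 2)
@10: reserved [4B, align 2] → 14
@14: version [1B, align 1] → 15
+1 pad (align 2)
@16: offset [4B, align 2] → 20
size 20, align 2
data bytes 17, size 20 → padding 3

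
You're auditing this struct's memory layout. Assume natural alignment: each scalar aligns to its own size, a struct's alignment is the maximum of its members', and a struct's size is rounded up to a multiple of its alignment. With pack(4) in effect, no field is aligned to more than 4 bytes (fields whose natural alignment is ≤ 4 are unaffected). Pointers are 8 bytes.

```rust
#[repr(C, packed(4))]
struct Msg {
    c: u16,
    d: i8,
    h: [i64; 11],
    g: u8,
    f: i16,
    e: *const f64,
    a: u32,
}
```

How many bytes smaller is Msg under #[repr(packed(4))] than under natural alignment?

12

natural layout:
  0..2  c  (2B, 2-aligned)
  2..3  d  (1B, 1-aligned)
  3..8  -- padding (5B)
  8..96  h  (88B, 8-aligned)
  96..97  g  (1B, 1-aligned)
  97..98  -- padding (1B)
  98..100  f  (2B, 2-aligned)
  100..104  -- padding (4B)
  104..112  e  (8B, 8-aligned)
  112..116  a  (4B, 4-aligned)
  116..120  -- tail padding (4B)
  sizeof = 120, alignof = 8
packed(4) layout:
  0..2  c  (2B, 2-aligned)
  2..3  d  (1B, 1-aligned)
  3..4  -- padding (1B)
  4..92  h  (88B, 4-aligned)
  92..93  g  (1B, 1-aligned)
  93..94  -- padding (1B)
  94..96  f  (2B, 2-aligned)
  96..104  e  (8B, 4-aligned)
  104..108  a  (4B, 4-aligned)
  sizeof = 108, alignof = 4
120 − 108 = 12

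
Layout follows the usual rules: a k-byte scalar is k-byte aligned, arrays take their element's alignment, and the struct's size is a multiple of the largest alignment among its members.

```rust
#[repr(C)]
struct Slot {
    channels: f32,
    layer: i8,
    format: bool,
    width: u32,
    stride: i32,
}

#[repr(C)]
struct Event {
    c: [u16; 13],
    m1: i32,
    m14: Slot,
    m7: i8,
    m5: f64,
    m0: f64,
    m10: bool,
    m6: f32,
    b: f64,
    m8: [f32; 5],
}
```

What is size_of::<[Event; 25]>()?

2800

Slot: channels at 0 (size 4, align 4) → ends 4; layer at 4 (size 1, align 1) → ends 5; format at 5 (size 1, align 1) → ends 6; pad 2 to align 4 for width; width at 8 (size 4, align 4) → ends 12; stride at 12 (size 4, align 4) → ends 16; total 16 bytes, alignment 4
c at 0 (size 26, align 2) → ends 26
pad 2 to align 4 for m1
m1 at 28 (size 4, align 4) → ends 32
m14 at 32 (size 16, align 4) → ends 48
m7 at 48 (size 1, align 1) → ends 49
pad 7 to align 8 for m5
m5 at 56 (size 8, align 8) → ends 64
m0 at 64 (size 8, align 8) → ends 72
m10 at 72 (size 1, align 1) → ends 73
pad 3 to align 4 for m6
m6 at 76 (size 4, align 4) → ends 80
b at 80 (size 8, align 8) → ends 88
m8 at 88 (size 20, align 4) → ends 108
tail pad 4 to reach multiple of 8
total 112 bytes, alignment 8
array of 25: 25 × 112 = 2800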